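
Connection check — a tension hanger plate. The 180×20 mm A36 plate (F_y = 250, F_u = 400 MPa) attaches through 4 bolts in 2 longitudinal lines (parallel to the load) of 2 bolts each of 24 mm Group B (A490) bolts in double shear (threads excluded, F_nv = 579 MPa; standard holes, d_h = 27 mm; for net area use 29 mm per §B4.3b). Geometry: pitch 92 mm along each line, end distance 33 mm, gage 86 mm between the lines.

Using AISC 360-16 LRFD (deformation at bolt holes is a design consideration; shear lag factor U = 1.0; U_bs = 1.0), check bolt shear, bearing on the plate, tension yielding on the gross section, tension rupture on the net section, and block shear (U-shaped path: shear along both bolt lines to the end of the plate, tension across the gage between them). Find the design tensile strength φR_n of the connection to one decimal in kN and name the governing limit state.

732.0 kN (net-section rupture governs)

Bolt shear: A_b = π(24)²/4 = 452.39 mm². φR_n = 0.75 × 579 × 452.39 × 4 × 2 = 1571.6 kN.
Bearing (20 mm plate, F_u = 400 MPa): end bolts L_c = 33 − 27/2 = 19.5, R_n = min(1.2×19.5×20×400, 2.4×24×20×400) = 187.2 kN/bolt; interior L_c = 92 − 27 = 65, R_n = 460.8 kN/bolt. φR_n = 0.75 × (2×187.2 + 2×460.8) = 972.0 kN.
Tension yield (gross): A_g = 180×20 = 3600 mm². φR_n = 0.90 × 250 × 3600 = 810.0 kN.
Tension rupture (net): A_n = (180 − 2×29)×20 = 2440 mm² (U = 1.0, A_e = A_n). φR_n = 0.75 × 400 × 2440 = 732.0 kN.
Block shear: shear path 2×[33+1×92] = 2×125 mm, A_gv = 5000, A_nv = 2×(125 − 1.5×29)×20 = 3260 mm²; tension across gage: (86 − 1×29)×20 = 1140 mm². R_n = min(0.6×400×3260, 0.6×250×5000) + 1.0×400×1140 = min(782.4, 750) + 456 = 1206 kN. φR_n = 0.75 × 1206 = 904.5 kN.
Governing: min(1571.6, 972.0, 810.0, 732.0, 904.5) = 732.0 kN → net-section rupture.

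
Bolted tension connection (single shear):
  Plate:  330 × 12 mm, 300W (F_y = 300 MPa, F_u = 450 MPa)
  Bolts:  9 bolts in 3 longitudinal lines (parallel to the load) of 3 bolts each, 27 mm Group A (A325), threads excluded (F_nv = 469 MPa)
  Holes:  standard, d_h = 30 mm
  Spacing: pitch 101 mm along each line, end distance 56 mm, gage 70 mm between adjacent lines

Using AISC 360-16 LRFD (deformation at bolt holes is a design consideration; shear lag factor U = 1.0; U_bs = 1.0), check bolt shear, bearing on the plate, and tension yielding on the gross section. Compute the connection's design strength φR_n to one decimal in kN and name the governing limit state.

1069.2 kN (gross-section yield governs)

Bolt shear: A_b = π(27)²/4 = 572.56 mm². φR_n = 0.75 × 469 × 572.56 × 9 × 1 = 1812.6 kN.
Bearing (12 mm plate, F_u = 450 MPa): end bolts L_c = 56 − 30/2 = 41, R_n = min(1.2×41×12×450, 2.4×27×12×450) = 265.68 kN/bolt; interior L_c = 101 − 30 = 71, R_n = 349.92 kN/bolt. φR_n = 0.75 × (3×265.68 + 6×349.92) = 2172.4 kN.
Tension yield (gross): A_g = 330×12 = 3960 mm². φR_n = 0.90 × 300 × 3960 = 1069.2 kN.
Governing: min(1812.6, 2172.4, 1069.2) = 1069.2 kN → gross-section yield.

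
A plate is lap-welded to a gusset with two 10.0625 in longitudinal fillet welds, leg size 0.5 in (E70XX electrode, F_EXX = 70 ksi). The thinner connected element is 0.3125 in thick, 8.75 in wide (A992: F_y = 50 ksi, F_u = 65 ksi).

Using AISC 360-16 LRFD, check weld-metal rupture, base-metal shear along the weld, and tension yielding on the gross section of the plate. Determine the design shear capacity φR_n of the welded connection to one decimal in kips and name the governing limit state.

123.0 kips (gross-section yield governs)

Weld metal: throat = 0.707×0.5 = 0.3535 in, L = 2×10.0625 = 20.125 in. φR_n = 0.75 × 0.6 × 70 × 0.3535 × 20.125 = 224.1 kips.
Base metal shear (0.3125 in plate): yield φR_n = 1.0×0.6×50×0.3125×20.125 = 188.7 kips; rupture φR_n = 0.75×0.6×65×0.3125×20.125 = 184.0 kips; take 184.0 kips (rupture).
Tension yield (gross): A_g = 8.75×0.3125 = 2.7344 in². φR_n = 0.90 × 50 × 2.7344 = 123.0 kips.
Governing: min(224.1, 184.0, 123.0) = 123.0 kips → gross-section yield.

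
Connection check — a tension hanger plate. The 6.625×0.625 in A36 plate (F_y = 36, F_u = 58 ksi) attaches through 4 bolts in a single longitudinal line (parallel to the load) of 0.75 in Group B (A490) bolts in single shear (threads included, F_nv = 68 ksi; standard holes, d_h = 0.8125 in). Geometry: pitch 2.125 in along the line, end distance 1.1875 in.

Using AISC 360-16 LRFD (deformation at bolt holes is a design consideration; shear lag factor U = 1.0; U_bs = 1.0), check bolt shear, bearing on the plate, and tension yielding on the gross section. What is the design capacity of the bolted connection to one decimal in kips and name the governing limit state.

90.1 kips (bolt shear governs)

Bolt shear: A_b = π(0.75)²/4 = 0.44179 in². φR_n = 0.75 × 68 × 0.44179 × 4 × 1 = 90.1 kips.
Bearing (0.625 in plate, F_u = 58 ksi): end bolts L_c = 1.1875 − 0.8125/2 = 0.78125, R_n = min(1.2×0.78125×0.625×58, 2.4×0.75×0.625×58) = 33.984 kips/bolt; interior L_c = 2.125 − 0.8125 = 1.3125, R_n = 57.094 kips/bolt. φR_n = 0.75 × (1×33.984 + 3×57.094) = 153.9 kips.
Tension yield (gross): A_g = 6.625×0.625 = 4.1406 in². φR_n = 0.90 × 36 × 4.1406 = 134.2 kips.
Governing: min(90.1, 153.9, 134.2) = 90.1 kips → bolt shear.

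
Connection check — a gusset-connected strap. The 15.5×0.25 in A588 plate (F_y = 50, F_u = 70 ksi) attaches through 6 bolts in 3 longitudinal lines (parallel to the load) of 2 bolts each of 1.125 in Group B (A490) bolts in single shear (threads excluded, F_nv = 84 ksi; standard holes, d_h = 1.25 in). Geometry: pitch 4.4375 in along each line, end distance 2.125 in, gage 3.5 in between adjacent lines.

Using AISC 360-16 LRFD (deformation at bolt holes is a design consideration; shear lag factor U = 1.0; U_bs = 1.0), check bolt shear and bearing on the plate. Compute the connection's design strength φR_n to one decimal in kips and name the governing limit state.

177.2 kips (bearing governs)

Bolt shear: A_b = π(1.125)²/4 = 0.99402 in². φR_n = 0.75 × 84 × 0.99402 × 6 × 1 = 375.7 kips.
Bearing (0.25 in plate, F_u = 70 ksi): end bolts L_c = 2.125 − 1.25/2 = 1.5, R_n = min(1.2×1.5×0.25×70, 2.4×1.125×0.25×70) = 31.5 kips/bolt; interior L_c = 4.4375 − 1.25 = 3.1875, R_n = 47.25 kips/bolt. φR_n = 0.75 × (3×31.5 + 3×47.25) = 177.2 kips.
Governing: min(375.7, 177.2) = 177.2 kips → bearing.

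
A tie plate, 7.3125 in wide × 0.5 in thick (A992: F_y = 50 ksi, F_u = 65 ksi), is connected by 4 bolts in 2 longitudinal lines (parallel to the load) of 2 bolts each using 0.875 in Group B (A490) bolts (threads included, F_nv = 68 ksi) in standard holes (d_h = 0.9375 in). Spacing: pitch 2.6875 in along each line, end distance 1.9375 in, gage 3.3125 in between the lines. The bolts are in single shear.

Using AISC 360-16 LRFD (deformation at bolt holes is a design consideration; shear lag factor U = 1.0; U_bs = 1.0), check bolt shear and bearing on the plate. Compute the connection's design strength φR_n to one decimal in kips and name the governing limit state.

Bolt shear: A_b = π(0.875)²/4 = 0.60132 in². φR_n = 0.75 × 68 × 0.60132 × 4 × 1 = 122.7 kips.
Bearing (0.5 in plate, F_u = 65 ksi): end bolts L_c = 1.9375 − 0.9375/2 = 1.46875, R_n = min(1.2×1.46875×0.5×65, 2.4×0.875×0.5×65) = 57.281 kips/bolt; interior L_c = 2.6875 − 0.9375 = 1.75, R_n = 68.25 kips/bolt. φR_n = 0.75 × (2×57.281 + 2×68.25) = 188.3 kips.
Governing: min(122.7, 188.3) = 122.7 kips → bolt shear.

122.7 kips (bolt shear governs)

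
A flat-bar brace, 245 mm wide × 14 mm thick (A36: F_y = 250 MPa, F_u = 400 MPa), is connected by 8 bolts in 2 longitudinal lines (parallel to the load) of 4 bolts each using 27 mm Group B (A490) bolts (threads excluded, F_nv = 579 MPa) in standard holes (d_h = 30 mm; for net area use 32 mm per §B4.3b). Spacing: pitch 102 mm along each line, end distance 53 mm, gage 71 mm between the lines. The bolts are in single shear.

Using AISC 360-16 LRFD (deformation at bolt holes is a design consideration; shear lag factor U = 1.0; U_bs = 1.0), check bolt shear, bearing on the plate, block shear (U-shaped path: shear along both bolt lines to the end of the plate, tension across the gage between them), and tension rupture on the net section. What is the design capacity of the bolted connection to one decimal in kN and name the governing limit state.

Bolt shear: A_b = π(27)²/4 = 572.56 mm². φR_n = 0.75 × 579 × 572.56 × 8 × 1 = 1989.1 kN.
Bearing (14 mm plate, F_u = 400 MPa): end bolts L_c = 53 − 30/2 = 38, R_n = min(1.2×38×14×400, 2.4×27×14×400) = 255.36 kN/bolt; interior L_c = 102 − 30 = 72, R_n = 362.88 kN/bolt. φR_n = 0.75 × (2×255.36 + 6×362.88) = 2016.0 kN.
Block shear: shear path 2×[53+3×102] = 2×359 mm, A_gv = 10052, A_nv = 2×(359 − 3.5×32)×14 = 6916 mm²; tension across gage: (71 − 1×32)×14 = 546 mm². R_n = min(0.6×400×6916, 0.6×250×10052) + 1.0×400×546 = min(1659.8, 1507.8) + 218.4 = 1726.2 kN. φR_n = 0.75 × 1726.2 = 1294.7 kN.
Tension rupture (net): A_n = (245 − 2×32)×14 = 2534 mm² (U = 1.0, A_e = A_n). φR_n = 0.75 × 400 × 2534 = 760.2 kN.
Governing: min(1989.1, 2016.0, 1294.7, 760.2) = 760.2 kN → net-section rupture.

760.2 kN (net-section rupture governs)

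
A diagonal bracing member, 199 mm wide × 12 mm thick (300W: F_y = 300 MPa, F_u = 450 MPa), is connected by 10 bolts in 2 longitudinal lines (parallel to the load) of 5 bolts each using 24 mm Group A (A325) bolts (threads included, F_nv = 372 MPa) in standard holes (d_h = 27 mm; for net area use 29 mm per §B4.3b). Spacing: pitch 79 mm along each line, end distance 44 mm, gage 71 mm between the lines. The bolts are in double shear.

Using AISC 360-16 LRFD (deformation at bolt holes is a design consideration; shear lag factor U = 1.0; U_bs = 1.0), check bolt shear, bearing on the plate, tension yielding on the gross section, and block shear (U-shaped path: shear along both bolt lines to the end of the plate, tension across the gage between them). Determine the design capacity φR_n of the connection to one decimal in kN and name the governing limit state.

644.8 kN (gross-section yield governs)

Bolt shear: A_b = π(24)²/4 = 452.39 mm². φR_n = 0.75 × 372 × 452.39 × 10 × 2 = 2524.3 kN.
Bearing (12 mm plate, F_u = 450 MPa): end bolts L_c = 44 − 27/2 = 30.5, R_n = min(1.2×30.5×12×450, 2.4×24×12×450) = 197.64 kN/bolt; interior L_c = 79 − 27 = 52, R_n = 311.04 kN/bolt. φR_n = 0.75 × (2×197.64 + 8×311.04) = 2162.7 kN.
Tension yield (gross): A_g = 199×12 = 2388 mm². φR_n = 0.90 × 300 × 2388 = 644.8 kN.
Block shear: shear path 2×[44+4×79] = 2×360 mm, A_gv = 8640, A_nv = 2×(360 − 4.5×29)×12 = 5508 mm²; tension across gage: (71 − 1×29)×12 = 504 mm². R_n = min(0.6×450×5508, 0.6×300×8640) + 1.0×450×504 = min(1487.2, 1555.2) + 226.8 = 1714 kN. φR_n = 0.75 × 1714 = 1285.5 kN.
Governing: min(2524.3, 2162.7, 644.8, 1285.5) = 644.8 kN → gross-section yield.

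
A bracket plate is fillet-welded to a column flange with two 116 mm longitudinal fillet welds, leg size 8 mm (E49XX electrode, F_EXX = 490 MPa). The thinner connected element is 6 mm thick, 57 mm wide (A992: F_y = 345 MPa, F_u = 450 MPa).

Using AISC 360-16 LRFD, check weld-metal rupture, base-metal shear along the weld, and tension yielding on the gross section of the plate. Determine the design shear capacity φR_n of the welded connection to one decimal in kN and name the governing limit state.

Weld metal: throat = 0.707×8 = 5.656 mm, L = 2×116 = 232 mm. φR_n = 0.75 × 0.6 × 490 × 5.656 × 232 = 289.3 kN.
Base metal shear (6 mm plate): yield φR_n = 1.0×0.6×345×6×232 = 288.1 kN; rupture φR_n = 0.75×0.6×450×6×232 = 281.9 kN; take 281.9 kN (rupture).
Tension yield (gross): A_g = 57×6 = 342 mm². φR_n = 0.90 × 345 × 342 = 106.2 kN.
Governing: min(289.3, 281.9, 106.2) = 106.2 kN → gross-section yield.

106.2 kN (gross-section yield governs)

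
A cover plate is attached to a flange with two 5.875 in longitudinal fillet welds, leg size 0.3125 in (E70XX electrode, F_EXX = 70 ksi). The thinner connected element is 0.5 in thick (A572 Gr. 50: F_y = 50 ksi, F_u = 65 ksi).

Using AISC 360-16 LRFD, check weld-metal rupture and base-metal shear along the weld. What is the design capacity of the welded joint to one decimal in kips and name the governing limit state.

81.8 kips (weld metal governs)

Weld metal: throat = 0.707×0.3125 = 0.22094 in, L = 2×5.875 = 11.75 in. φR_n = 0.75 × 0.6 × 70 × 0.22094 × 11.75 = 81.8 kips.
Base metal shear (0.5 in plate): yield φR_n = 1.0×0.6×50×0.5×11.75 = 176.3 kips; rupture φR_n = 0.75×0.6×65×0.5×11.75 = 171.8 kips; take 171.8 kips (rupture).
Governing: min(81.8, 171.8) = 81.8 kips → weld metal.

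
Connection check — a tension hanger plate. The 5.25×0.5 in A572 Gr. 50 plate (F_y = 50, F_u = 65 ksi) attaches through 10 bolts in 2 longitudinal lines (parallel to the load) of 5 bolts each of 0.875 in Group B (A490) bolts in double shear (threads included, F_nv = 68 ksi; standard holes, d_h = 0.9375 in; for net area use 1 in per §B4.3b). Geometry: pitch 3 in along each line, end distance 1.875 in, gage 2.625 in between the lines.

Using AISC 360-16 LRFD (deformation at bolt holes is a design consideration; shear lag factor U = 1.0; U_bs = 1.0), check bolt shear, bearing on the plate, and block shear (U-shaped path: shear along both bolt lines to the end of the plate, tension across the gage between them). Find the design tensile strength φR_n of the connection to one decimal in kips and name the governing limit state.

313.8 kips (block shear governs)

Bolt shear: A_b = π(0.875)²/4 = 0.60132 in². φR_n = 0.75 × 68 × 0.60132 × 10 × 2 = 613.3 kips.
Bearing (0.5 in plate, F_u = 65 ksi): end bolts L_c = 1.875 − 0.9375/2 = 1.40625, R_n = min(1.2×1.40625×0.5×65, 2.4×0.875×0.5×65) = 54.844 kips/bolt; interior L_c = 3 − 0.9375 = 2.0625, R_n = 68.25 kips/bolt. φR_n = 0.75 × (2×54.844 + 8×68.25) = 491.8 kips.
Block shear: shear path 2×[1.875+4×3] = 2×13.875 in, A_gv = 13.875, A_nv = 2×(13.875 − 4.5×1)×0.5 = 9.375 in²; tension across gage: (2.625 − 1×1)×0.5 = 0.8125 in². R_n = min(0.6×65×9.375, 0.6×50×13.875) + 1.0×65×0.8125 = min(365.63, 416.25) + 52.813 = 418.44 kips. φR_n = 0.75 × 418.44 = 313.8 kips.
Governing: min(613.3, 491.8, 313.8) = 313.8 kips → block shear.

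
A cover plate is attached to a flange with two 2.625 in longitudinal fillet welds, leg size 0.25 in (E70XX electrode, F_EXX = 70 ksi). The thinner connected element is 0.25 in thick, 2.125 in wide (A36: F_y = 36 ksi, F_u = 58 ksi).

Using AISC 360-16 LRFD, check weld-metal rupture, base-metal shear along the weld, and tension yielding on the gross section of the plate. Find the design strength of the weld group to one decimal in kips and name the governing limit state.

17.2 kips (gross-section yield governs)

Weld metal: throat = 0.707×0.25 = 0.17675 in, L = 2×2.625 = 5.25 in. φR_n = 0.75 × 0.6 × 70 × 0.17675 × 5.25 = 29.2 kips.
Base metal shear (0.25 in plate): yield φR_n = 1.0×0.6×36×0.25×5.25 = 28.4 kips; rupture φR_n = 0.75×0.6×58×0.25×5.25 = 34.3 kips; take 28.4 kips (yield).
Tension yield (gross): A_g = 2.125×0.25 = 0.53125 in². φR_n = 0.90 × 36 × 0.53125 = 17.2 kips.
Governing: min(29.2, 28.4, 17.2) = 17.2 kips → gross-section yield.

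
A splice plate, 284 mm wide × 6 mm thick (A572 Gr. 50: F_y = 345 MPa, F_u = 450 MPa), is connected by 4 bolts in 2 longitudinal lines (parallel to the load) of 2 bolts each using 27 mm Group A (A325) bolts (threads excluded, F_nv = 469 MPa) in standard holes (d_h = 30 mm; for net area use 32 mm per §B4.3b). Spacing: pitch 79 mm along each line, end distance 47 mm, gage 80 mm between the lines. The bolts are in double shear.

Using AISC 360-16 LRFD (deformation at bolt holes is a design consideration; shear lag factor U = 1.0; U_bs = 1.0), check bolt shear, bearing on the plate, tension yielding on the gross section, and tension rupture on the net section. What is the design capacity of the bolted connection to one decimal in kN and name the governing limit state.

393.7 kN (bearing governs)

Bolt shear: A_b = π(27)²/4 = 572.56 mm². φR_n = 0.75 × 469 × 572.56 × 4 × 2 = 1611.2 kN.
Bearing (6 mm plate, F_u = 450 MPa): end bolts L_c = 47 − 30/2 = 32, R_n = min(1.2×32×6×450, 2.4×27×6×450) = 103.68 kN/bolt; interior L_c = 79 − 30 = 49, R_n = 158.76 kN/bolt. φR_n = 0.75 × (2×103.68 + 2×158.76) = 393.7 kN.
Tension yield (gross): A_g = 284×6 = 1704 mm². φR_n = 0.90 × 345 × 1704 = 529.1 kN.
Tension rupture (net): A_n = (284 − 2×32)×6 = 1320 mm² (U = 1.0, A_e = A_n). φR_n = 0.75 × 450 × 1320 = 445.5 kN.
Governing: min(1611.2, 393.7, 529.1, 445.5) = 393.7 kN → bearing.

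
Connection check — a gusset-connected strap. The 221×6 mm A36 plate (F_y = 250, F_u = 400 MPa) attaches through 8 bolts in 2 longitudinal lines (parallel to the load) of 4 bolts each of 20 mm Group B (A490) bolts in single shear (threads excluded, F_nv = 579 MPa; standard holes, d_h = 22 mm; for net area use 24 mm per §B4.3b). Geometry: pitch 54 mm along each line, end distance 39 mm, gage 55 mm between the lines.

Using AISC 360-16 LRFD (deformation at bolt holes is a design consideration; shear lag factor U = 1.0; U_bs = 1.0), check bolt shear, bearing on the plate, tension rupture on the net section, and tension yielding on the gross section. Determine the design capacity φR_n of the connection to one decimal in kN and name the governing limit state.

Bolt shear: A_b = π(20)²/4 = 314.16 mm². φR_n = 0.75 × 579 × 314.16 × 8 × 1 = 1091.4 kN.
Bearing (6 mm plate, F_u = 400 MPa): end bolts L_c = 39 − 22/2 = 28, R_n = min(1.2×28×6×400, 2.4×20×6×400) = 80.64 kN/bolt; interior L_c = 54 − 22 = 32, R_n = 92.16 kN/bolt. φR_n = 0.75 × (2×80.64 + 6×92.16) = 535.7 kN.
Tension rupture (net): A_n = (221 − 2×24)×6 = 1038 mm² (U = 1.0, A_e = A_n). φR_n = 0.75 × 400 × 1038 = 311.4 kN.
Tension yield (gross): A_g = 221×6 = 1326 mm². φR_n = 0.90 × 250 × 1326 = 298.4 kN.
Governing: min(1091.4, 535.7, 311.4, 298.4) = 298.4 kN → gross-section yield.

298.4 kN (gross-section yield governs)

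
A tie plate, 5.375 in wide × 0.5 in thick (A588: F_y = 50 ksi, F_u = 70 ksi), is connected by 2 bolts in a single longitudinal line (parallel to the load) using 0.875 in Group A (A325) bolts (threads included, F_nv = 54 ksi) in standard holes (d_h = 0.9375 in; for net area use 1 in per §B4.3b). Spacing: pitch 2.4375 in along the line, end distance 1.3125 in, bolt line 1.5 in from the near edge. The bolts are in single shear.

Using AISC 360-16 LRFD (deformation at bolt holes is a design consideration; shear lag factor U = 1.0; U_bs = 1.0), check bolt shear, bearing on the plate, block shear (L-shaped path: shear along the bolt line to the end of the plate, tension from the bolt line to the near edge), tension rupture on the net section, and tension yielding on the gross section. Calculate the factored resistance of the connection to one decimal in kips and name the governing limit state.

48.7 kips (bolt shear governs)

Bolt shear: A_b = π(0.875)²/4 = 0.60132 in². φR_n = 0.75 × 54 × 0.60132 × 2 × 1 = 48.7 kips.
Bearing (0.5 in plate, F_u = 70 ksi): end bolts L_c = 1.3125 − 0.9375/2 = 0.84375, R_n = min(1.2×0.84375×0.5×70, 2.4×0.875×0.5×70) = 35.438 kips/bolt; interior L_c = 2.4375 − 0.9375 = 1.5, R_n = 63 kips/bolt. φR_n = 0.75 × (1×35.438 + 1×63) = 73.8 kips.
Block shear: shear path 1×[1.3125+1×2.4375] = 1×3.75 in, A_gv = 1.875, A_nv = 1×(3.75 − 1.5×1)×0.5 = 1.125 in²; tension to near edge: (1.5 − 0.5×1)×0.5 = 0.5 in². R_n = min(0.6×70×1.125, 0.6×50×1.875) + 1.0×70×0.5 = min(47.25, 56.25) + 35 = 82.25 kips. φR_n = 0.75 × 82.25 = 61.7 kips.
Tension rupture (net): A_n = (5.375 − 1×1)×0.5 = 2.1875 in² (U = 1.0, A_e = A_n). φR_n = 0.75 × 70 × 2.1875 = 114.8 kips.
Tension yield (gross): A_g = 5.375×0.5 = 2.6875 in². φR_n = 0.90 × 50 × 2.6875 = 120.9 kips.
Governing: min(48.7, 73.8, 61.7, 114.8, 120.9) = 48.7 kips → bolt shear.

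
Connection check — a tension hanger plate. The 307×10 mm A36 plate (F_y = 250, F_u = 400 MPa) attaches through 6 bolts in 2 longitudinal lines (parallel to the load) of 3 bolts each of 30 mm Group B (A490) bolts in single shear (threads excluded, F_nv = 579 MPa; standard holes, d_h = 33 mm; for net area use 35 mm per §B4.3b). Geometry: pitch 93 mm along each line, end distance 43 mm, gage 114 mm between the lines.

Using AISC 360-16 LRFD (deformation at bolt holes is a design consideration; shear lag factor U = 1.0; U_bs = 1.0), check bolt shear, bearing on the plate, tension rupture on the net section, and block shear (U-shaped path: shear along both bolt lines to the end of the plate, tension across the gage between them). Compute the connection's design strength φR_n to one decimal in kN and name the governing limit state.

711.0 kN (net-section rupture governs)

Bolt shear: A_b = π(30)²/4 = 706.86 mm². φR_n = 0.75 × 579 × 706.86 × 6 × 1 = 1841.7 kN.
Bearing (10 mm plate, F_u = 400 MPa): end bolts L_c = 43 − 33/2 = 26.5, R_n = min(1.2×26.5×10×400, 2.4×30×10×400) = 127.2 kN/bolt; interior L_c = 93 − 33 = 60, R_n = 288 kN/bolt. φR_n = 0.75 × (2×127.2 + 4×288) = 1054.8 kN.
Tension rupture (net): A_n = (307 − 2×35)×10 = 2370 mm² (U = 1.0, A_e = A_n). φR_n = 0.75 × 400 × 2370 = 711.0 kN.
Block shear: shear path 2×[43+2×93] = 2×229 mm, A_gv = 4580, A_nv = 2×(229 − 2.5×35)×10 = 2830 mm²; tension across gage: (114 − 1×35)×10 = 790 mm². R_n = min(0.6×400×2830, 0.6×250×4580) + 1.0×400×790 = min(679.2, 687) + 316 = 995.2 kN. φR_n = 0.75 × 995.2 = 746.4 kN.
Governing: min(1841.7, 1054.8, 711.0, 746.4) = 711.0 kN → net-section rupture.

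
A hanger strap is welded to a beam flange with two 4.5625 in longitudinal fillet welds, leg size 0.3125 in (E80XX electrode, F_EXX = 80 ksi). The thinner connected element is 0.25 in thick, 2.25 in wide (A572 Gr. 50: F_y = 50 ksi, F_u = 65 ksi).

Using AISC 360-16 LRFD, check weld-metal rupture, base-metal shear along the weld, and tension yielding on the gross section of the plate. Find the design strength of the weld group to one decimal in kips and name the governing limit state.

Weld metal: throat = 0.707×0.3125 = 0.22094 in, L = 2×4.5625 = 9.125 in. φR_n = 0.75 × 0.6 × 80 × 0.22094 × 9.125 = 72.6 kips.
Base metal shear (0.25 in plate): yield φR_n = 1.0×0.6×50×0.25×9.125 = 68.4 kips; rupture φR_n = 0.75×0.6×65×0.25×9.125 = 66.7 kips; take 66.7 kips (rupture).
Tension yield (gross): A_g = 2.25×0.25 = 0.5625 in². φR_n = 0.90 × 50 × 0.5625 = 25.3 kips.
Governing: min(72.6, 66.7, 25.3) = 25.3 kips → gross-section yield.

25.3 kips (gross-section yield governs)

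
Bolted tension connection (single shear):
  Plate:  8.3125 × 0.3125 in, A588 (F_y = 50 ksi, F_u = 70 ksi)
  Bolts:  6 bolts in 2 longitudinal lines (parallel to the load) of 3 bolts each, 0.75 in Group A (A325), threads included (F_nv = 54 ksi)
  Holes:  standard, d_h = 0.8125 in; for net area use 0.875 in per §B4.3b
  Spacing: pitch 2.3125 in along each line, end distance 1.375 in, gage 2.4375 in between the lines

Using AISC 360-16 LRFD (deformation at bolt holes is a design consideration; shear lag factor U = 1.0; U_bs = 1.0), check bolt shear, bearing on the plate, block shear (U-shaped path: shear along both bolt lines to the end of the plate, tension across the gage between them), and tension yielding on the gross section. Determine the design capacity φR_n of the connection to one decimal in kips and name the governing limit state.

Bolt shear: A_b = π(0.75)²/4 = 0.44179 in². φR_n = 0.75 × 54 × 0.44179 × 6 × 1 = 107.4 kips.
Bearing (0.3125 in plate, F_u = 70 ksi): end bolts L_c = 1.375 − 0.8125/2 = 0.96875, R_n = min(1.2×0.96875×0.3125×70, 2.4×0.75×0.3125×70) = 25.43 kips/bolt; interior L_c = 2.3125 − 0.8125 = 1.5, R_n = 39.375 kips/bolt. φR_n = 0.75 × (2×25.43 + 4×39.375) = 156.3 kips.
Block shear: shear path 2×[1.375+2×2.3125] = 2×6 in, A_gv = 3.75, A_nv = 2×(6 − 2.5×0.875)×0.3125 = 2.3828 in²; tension across gage: (2.4375 − 1×0.875)×0.3125 = 0.48828 in². R_n = min(0.6×70×2.3828, 0.6×50×3.75) + 1.0×70×0.48828 = min(100.08, 112.5) + 34.18 = 134.26 kips. φR_n = 0.75 × 134.26 = 100.7 kips.
Tension yield (gross): A_g = 8.3125×0.3125 = 2.5977 in². φR_n = 0.90 × 50 × 2.5977 = 116.9 kips.
Governing: min(107.4, 156.3, 100.7, 116.9) = 100.7 kips → block shear.

100.7 kips (block shear governs)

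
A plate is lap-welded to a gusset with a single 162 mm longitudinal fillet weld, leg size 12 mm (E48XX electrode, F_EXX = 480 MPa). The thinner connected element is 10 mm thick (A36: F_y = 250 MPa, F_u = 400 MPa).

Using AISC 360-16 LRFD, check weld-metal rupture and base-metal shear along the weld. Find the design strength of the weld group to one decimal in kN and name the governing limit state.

Weld metal: throat = 0.707×12 = 8.484 mm, L = 162 mm. φR_n = 0.75 × 0.6 × 480 × 8.484 × 162 = 296.9 kN.
Base metal shear (10 mm plate): yield φR_n = 1.0×0.6×250×10×162 = 243.0 kN; rupture φR_n = 0.75×0.6×400×10×162 = 291.6 kN; take 243.0 kN (yield).
Governing: min(296.9, 243.0) = 243.0 kN → base-metal shear.

243.0 kN (base-metal shear governs)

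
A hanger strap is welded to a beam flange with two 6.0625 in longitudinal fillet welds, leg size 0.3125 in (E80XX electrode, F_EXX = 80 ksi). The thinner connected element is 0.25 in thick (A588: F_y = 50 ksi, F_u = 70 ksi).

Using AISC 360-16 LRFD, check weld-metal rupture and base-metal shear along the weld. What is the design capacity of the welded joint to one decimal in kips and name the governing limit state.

Weld metal: throat = 0.707×0.3125 = 0.22094 in, L = 2×6.0625 = 12.125 in. φR_n = 0.75 × 0.6 × 80 × 0.22094 × 12.125 = 96.4 kips.
Base metal shear (0.25 in plate): yield φR_n = 1.0×0.6×50×0.25×12.125 = 90.9 kips; rupture φR_n = 0.75×0.6×70×0.25×12.125 = 95.5 kips; take 90.9 kips (yield).
Governing: min(96.4, 90.9) = 90.9 kips → base-metal shear.

90.9 kips (base-metal shear governs)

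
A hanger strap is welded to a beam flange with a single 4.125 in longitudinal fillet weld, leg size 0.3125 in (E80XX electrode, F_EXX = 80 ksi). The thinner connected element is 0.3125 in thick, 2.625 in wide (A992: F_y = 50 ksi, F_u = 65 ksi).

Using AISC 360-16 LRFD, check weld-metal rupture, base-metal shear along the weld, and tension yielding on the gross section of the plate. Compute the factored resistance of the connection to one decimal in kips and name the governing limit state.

32.8 kips (weld metal governs)

Weld metal: throat = 0.707×0.3125 = 0.22094 in, L = 4.125 in. φR_n = 0.75 × 0.6 × 80 × 0.22094 × 4.125 = 32.8 kips.
Base metal shear (0.3125 in plate): yield φR_n = 1.0×0.6×50×0.3125×4.125 = 38.7 kips; rupture φR_n = 0.75×0.6×65×0.3125×4.125 = 37.7 kips; take 37.7 kips (rupture).
Tension yield (gross): A_g = 2.625×0.3125 = 0.82031 in². φR_n = 0.90 × 50 × 0.82031 = 36.9 kips.
Governing: min(32.8, 37.7, 36.9) = 32.8 kips → weld metal.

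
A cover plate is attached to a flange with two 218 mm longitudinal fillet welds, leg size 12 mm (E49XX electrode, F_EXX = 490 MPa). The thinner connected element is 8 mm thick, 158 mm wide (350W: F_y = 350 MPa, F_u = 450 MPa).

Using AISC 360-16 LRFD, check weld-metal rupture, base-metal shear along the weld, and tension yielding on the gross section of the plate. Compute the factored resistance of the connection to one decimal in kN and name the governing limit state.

398.2 kN (gross-section yield governs)

Weld metal: throat = 0.707×12 = 8.484 mm, L = 2×218 = 436 mm. φR_n = 0.75 × 0.6 × 490 × 8.484 × 436 = 815.6 kN.
Base metal shear (8 mm plate): yield φR_n = 1.0×0.6×350×8×436 = 732.5 kN; rupture φR_n = 0.75×0.6×450×8×436 = 706.3 kN; take 706.3 kN (rupture).
Tension yield (gross): A_g = 158×8 = 1264 mm². φR_n = 0.90 × 350 × 1264 = 398.2 kN.
Governing: min(815.6, 706.3, 398.2) = 398.2 kN → gross-section yield.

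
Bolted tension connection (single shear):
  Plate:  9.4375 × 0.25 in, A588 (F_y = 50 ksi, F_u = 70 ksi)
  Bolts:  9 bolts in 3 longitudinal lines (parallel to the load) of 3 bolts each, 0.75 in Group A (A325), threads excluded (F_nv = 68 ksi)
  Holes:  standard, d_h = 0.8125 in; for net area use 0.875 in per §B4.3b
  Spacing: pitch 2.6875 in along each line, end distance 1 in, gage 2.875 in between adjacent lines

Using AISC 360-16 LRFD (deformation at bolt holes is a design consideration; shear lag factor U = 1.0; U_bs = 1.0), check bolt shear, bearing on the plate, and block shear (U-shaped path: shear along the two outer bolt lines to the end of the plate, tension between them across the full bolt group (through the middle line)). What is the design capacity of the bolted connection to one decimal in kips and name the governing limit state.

118.5 kips (block shear governs)

Bolt shear: A_b = π(0.75)²/4 = 0.44179 in². φR_n = 0.75 × 68 × 0.44179 × 9 × 1 = 202.8 kips.
Bearing (0.25 in plate, F_u = 70 ksi): end bolts L_c = 1 − 0.8125/2 = 0.59375, R_n = min(1.2×0.59375×0.25×70, 2.4×0.75×0.25×70) = 12.469 kips/bolt; interior L_c = 2.6875 − 0.8125 = 1.875, R_n = 31.5 kips/bolt. φR_n = 0.75 × (3×12.469 + 6×31.5) = 169.8 kips.
Block shear: shear path 2×[1+2×2.6875] = 2×6.375 in, A_gv = 3.1875, A_nv = 2×(6.375 − 2.5×0.875)×0.25 = 2.0938 in²; tension across gage: (5.75 − 2×0.875)×0.25 = 1 in². R_n = min(0.6×70×2.0938, 0.6×50×3.1875) + 1.0×70×1 = min(87.94, 95.625) + 70 = 157.94 kips. φR_n = 0.75 × 157.94 = 118.5 kips.
Governing: min(202.8, 169.8, 118.5) = 118.5 kips → block shear.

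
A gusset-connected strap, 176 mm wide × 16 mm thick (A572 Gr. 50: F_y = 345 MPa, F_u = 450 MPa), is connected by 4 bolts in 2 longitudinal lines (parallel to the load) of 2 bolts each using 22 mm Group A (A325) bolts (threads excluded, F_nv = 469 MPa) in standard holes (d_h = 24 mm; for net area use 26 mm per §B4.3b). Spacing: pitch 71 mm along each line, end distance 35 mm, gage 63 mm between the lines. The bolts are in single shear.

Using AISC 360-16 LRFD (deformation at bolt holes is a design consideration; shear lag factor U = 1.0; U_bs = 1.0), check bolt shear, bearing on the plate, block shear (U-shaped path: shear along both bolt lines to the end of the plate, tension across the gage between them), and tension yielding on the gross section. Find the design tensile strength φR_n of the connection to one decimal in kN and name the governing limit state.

Bolt shear: A_b = π(22)²/4 = 380.13 mm². φR_n = 0.75 × 469 × 380.13 × 4 × 1 = 534.8 kN.
Bearing (16 mm plate, F_u = 450 MPa): end bolts L_c = 35 − 24/2 = 23, R_n = min(1.2×23×16×450, 2.4×22×16×450) = 198.72 kN/bolt; interior L_c = 71 − 24 = 47, R_n = 380.16 kN/bolt. φR_n = 0.75 × (2×198.72 + 2×380.16) = 868.3 kN.
Block shear: shear path 2×[35+1×71] = 2×106 mm, A_gv = 3392, A_nv = 2×(106 − 1.5×26)×16 = 2144 mm²; tension across gage: (63 − 1×26)×16 = 592 mm². R_n = min(0.6×450×2144, 0.6×345×3392) + 1.0×450×592 = min(578.88, 702.14) + 266.4 = 845.28 kN. φR_n = 0.75 × 845.28 = 634.0 kN.
Tension yield (gross): A_g = 176×16 = 2816 mm². φR_n = 0.90 × 345 × 2816 = 874.4 kN.
Governing: min(534.8, 868.3, 634.0, 874.4) = 534.8 kN → bolt shear.

534.8 kN (bolt shear governs)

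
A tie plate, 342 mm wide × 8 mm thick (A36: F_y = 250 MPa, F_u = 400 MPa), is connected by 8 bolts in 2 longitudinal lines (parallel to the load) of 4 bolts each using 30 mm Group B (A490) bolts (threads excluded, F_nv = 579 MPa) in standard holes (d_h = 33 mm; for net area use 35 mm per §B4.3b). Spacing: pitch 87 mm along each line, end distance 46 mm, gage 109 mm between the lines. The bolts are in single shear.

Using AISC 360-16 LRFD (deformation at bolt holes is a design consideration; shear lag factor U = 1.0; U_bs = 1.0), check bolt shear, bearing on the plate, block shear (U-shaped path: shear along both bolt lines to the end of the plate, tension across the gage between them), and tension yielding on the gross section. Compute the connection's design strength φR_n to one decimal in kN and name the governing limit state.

615.6 kN (gross-section yield governs)

Bolt shear: A_b = π(30)²/4 = 706.86 mm². φR_n = 0.75 × 579 × 706.86 × 8 × 1 = 2455.6 kN.
Bearing (8 mm plate, F_u = 400 MPa): end bolts L_c = 46 − 33/2 = 29.5, R_n = min(1.2×29.5×8×400, 2.4×30×8×400) = 113.28 kN/bolt; interior L_c = 87 − 33 = 54, R_n = 207.36 kN/bolt. φR_n = 0.75 × (2×113.28 + 6×207.36) = 1103.0 kN.
Block shear: shear path 2×[46+3×87] = 2×307 mm, A_gv = 4912, A_nv = 2×(307 − 3.5×35)×8 = 2952 mm²; tension across gage: (109 − 1×35)×8 = 592 mm². R_n = min(0.6×400×2952, 0.6×250×4912) + 1.0×400×592 = min(708.48, 736.8) + 236.8 = 945.28 kN. φR_n = 0.75 × 945.28 = 709.0 kN.
Tension yield (gross): A_g = 342×8 = 2736 mm². φR_n = 0.90 × 250 × 2736 = 615.6 kN.
Governing: min(2455.6, 1103.0, 709.0, 615.6) = 615.6 kN → gross-section yield.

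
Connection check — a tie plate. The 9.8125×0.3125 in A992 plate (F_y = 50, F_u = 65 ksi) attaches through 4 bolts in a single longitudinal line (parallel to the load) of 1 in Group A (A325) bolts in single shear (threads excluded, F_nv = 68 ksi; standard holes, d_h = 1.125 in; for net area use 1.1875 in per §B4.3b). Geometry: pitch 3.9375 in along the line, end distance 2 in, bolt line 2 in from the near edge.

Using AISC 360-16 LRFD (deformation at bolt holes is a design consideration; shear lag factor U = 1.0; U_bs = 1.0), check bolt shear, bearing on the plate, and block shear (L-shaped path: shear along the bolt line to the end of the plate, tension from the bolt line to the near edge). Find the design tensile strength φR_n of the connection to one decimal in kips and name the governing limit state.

109.7 kips (block shear governs)

Bolt shear: A_b = π(1)²/4 = 0.7854 in². φR_n = 0.75 × 68 × 0.7854 × 4 × 1 = 160.2 kips.
Bearing (0.3125 in plate, F_u = 65 ksi): end bolts L_c = 2 − 1.125/2 = 1.4375, R_n = min(1.2×1.4375×0.3125×65, 2.4×1×0.3125×65) = 35.039 kips/bolt; interior L_c = 3.9375 − 1.125 = 2.8125, R_n = 48.75 kips/bolt. φR_n = 0.75 × (1×35.039 + 3×48.75) = 136.0 kips.
Block shear: shear path 1×[2+3×3.9375] = 1×13.8125 in, A_gv = 4.3164, A_nv = 1×(13.8125 − 3.5×1.1875)×0.3125 = 3.0176 in²; tension to near edge: (2 − 0.5×1.1875)×0.3125 = 0.43945 in². R_n = min(0.6×65×3.0176, 0.6×50×4.3164) + 1.0×65×0.43945 = min(117.69, 129.49) + 28.564 = 146.25 kips. φR_n = 0.75 × 146.25 = 109.7 kips.
Governing: min(160.2, 136.0, 109.7) = 109.7 kips → block shear.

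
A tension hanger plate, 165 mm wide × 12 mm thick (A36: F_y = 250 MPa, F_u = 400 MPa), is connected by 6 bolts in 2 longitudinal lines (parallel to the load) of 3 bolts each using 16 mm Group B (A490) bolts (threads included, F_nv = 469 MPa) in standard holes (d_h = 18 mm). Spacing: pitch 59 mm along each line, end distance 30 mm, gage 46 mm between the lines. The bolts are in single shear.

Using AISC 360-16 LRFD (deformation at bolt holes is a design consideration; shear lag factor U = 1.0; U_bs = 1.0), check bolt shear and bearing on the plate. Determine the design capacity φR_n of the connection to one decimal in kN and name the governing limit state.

424.3 kN (bolt shear governs)

Bolt shear: A_b = π(16)²/4 = 201.06 mm². φR_n = 0.75 × 469 × 201.06 × 6 × 1 = 424.3 kN.
Bearing (12 mm plate, F_u = 400 MPa): end bolts L_c = 30 − 18/2 = 21, R_n = min(1.2×21×12×400, 2.4×16×12×400) = 120.96 kN/bolt; interior L_c = 59 − 18 = 41, R_n = 184.32 kN/bolt. φR_n = 0.75 × (2×120.96 + 4×184.32) = 734.4 kN.
Governing: min(424.3, 734.4) = 424.3 kN → bolt shear.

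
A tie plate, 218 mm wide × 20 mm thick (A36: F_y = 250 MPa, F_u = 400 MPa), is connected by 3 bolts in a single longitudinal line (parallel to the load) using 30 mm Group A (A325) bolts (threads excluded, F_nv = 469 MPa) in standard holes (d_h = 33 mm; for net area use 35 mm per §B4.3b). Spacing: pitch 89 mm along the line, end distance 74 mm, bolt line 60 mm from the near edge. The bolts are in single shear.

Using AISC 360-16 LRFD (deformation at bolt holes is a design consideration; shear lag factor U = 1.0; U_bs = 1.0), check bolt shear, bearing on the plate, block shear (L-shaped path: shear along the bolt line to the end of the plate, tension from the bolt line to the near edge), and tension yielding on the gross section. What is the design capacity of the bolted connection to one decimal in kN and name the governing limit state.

Bolt shear: A_b = π(30)²/4 = 706.86 mm². φR_n = 0.75 × 469 × 706.86 × 3 × 1 = 745.9 kN.
Bearing (20 mm plate, F_u = 400 MPa): end bolts L_c = 74 − 33/2 = 57.5, R_n = min(1.2×57.5×20×400, 2.4×30×20×400) = 552 kN/bolt; interior L_c = 89 − 33 = 56, R_n = 537.6 kN/bolt. φR_n = 0.75 × (1×552 + 2×537.6) = 1220.4 kN.
Block shear: shear path 1×[74+2×89] = 1×252 mm, A_gv = 5040, A_nv = 1×(252 − 2.5×35)×20 = 3290 mm²; tension to near edge: (60 − 0.5×35)×20 = 850 mm². R_n = min(0.6×400×3290, 0.6×250×5040) + 1.0×400×850 = min(789.6, 756) + 340 = 1096 kN. φR_n = 0.75 × 1096 = 822.0 kN.
Tension yield (gross): A_g = 218×20 = 4360 mm². φR_n = 0.90 × 250 × 4360 = 981.0 kN.
Governing: min(745.9, 1220.4, 822.0, 981.0) = 745.9 kN → bolt shear.

745.9 kN (bolt shear governs)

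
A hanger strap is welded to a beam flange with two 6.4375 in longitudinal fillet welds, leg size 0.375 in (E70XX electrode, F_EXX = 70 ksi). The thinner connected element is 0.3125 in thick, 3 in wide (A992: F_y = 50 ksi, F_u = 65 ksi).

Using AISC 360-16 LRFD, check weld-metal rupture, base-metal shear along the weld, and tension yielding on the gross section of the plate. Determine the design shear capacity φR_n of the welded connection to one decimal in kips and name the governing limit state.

Weld metal: throat = 0.707×0.375 = 0.26513 in, L = 2×6.4375 = 12.875 in. φR_n = 0.75 × 0.6 × 70 × 0.26513 × 12.875 = 107.5 kips.
Base metal shear (0.3125 in plate): yield φR_n = 1.0×0.6×50×0.3125×12.875 = 120.7 kips; rupture φR_n = 0.75×0.6×65×0.3125×12.875 = 117.7 kips; take 117.7 kips (rupture).
Tension yield (gross): A_g = 3×0.3125 = 0.9375 in². φR_n = 0.90 × 50 × 0.9375 = 42.2 kips.
Governing: min(107.5, 117.7, 42.2) = 42.2 kips → gross-section yield.

42.2 kips (gross-section yield governs)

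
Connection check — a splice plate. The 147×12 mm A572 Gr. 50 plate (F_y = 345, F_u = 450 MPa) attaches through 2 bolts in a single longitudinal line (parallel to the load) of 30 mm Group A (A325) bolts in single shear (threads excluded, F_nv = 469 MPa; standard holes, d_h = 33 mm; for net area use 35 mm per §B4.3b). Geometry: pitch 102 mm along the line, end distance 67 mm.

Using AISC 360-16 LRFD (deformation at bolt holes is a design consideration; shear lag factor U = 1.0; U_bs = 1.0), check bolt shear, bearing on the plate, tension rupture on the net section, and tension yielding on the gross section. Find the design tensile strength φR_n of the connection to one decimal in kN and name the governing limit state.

Bolt shear: A_b = π(30)²/4 = 706.86 mm². φR_n = 0.75 × 469 × 706.86 × 2 × 1 = 497.3 kN.
Bearing (12 mm plate, F_u = 450 MPa): end bolts L_c = 67 − 33/2 = 50.5, R_n = min(1.2×50.5×12×450, 2.4×30×12×450) = 327.24 kN/bolt; interior L_c = 102 − 33 = 69, R_n = 388.8 kN/bolt. φR_n = 0.75 × (1×327.24 + 1×388.8) = 537.0 kN.
Tension rupture (net): A_n = (147 − 1×35)×12 = 1344 mm² (U = 1.0, A_e = A_n). φR_n = 0.75 × 450 × 1344 = 453.6 kN.
Tension yield (gross): A_g = 147×12 = 1764 mm². φR_n = 0.90 × 345 × 1764 = 547.7 kN.
Governing: min(497.3, 537.0, 453.6, 547.7) = 453.6 kN → net-section rupture.

453.6 kN (net-section rupture governs)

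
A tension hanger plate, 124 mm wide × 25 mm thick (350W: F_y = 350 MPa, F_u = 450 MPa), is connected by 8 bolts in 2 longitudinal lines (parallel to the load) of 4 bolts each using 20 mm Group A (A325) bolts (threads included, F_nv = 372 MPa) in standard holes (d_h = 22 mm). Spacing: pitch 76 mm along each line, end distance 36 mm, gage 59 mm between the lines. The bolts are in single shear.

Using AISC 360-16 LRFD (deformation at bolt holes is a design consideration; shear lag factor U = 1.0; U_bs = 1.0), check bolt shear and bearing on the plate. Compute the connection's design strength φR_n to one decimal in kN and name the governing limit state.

Bolt shear: A_b = π(20)²/4 = 314.16 mm². φR_n = 0.75 × 372 × 314.16 × 8 × 1 = 701.2 kN.
Bearing (25 mm plate, F_u = 450 MPa): end bolts L_c = 36 − 22/2 = 25, R_n = min(1.2×25×25×450, 2.4×20×25×450) = 337.5 kN/bolt; interior L_c = 76 − 22 = 54, R_n = 540 kN/bolt. φR_n = 0.75 × (2×337.5 + 6×540) = 2936.3 kN.
Governing: min(701.2, 2936.3) = 701.2 kN → bolt shear.

701.2 kN (bolt shear governs)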